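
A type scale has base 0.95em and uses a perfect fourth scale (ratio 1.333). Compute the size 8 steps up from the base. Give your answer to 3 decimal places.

9.470em

A modular type scale is a geometric sequence: sizeₙ = base × rⁿ.
0.95 × 1.333⁸ = 0.95 × 9.96876 ≈ 9.470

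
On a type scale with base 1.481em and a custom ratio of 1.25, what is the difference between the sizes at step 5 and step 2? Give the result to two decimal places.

Step 2: 1.481 × 1.25² = 2.3141em
Step 5: 1.481 × 1.25⁵ = 4.5197em
Difference: 4.5197 − 2.3141 = 2.2056em

2.21em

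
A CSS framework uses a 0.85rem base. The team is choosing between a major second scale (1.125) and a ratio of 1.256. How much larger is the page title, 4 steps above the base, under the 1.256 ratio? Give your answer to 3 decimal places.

Major second: 0.85 × 1.125⁴ = 1.36154rem
At 1.256: 0.85 × 1.256⁴ = 2.11533rem
Difference: 2.11533 − 1.36154 = 0.75379rem

0.754rem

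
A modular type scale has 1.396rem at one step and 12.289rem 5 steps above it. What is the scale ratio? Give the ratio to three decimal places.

The ratio satisfies 1.396 × r⁵ = 12.289, so r = (12.289 / 1.396)^(1/5).
r = 8.8030^(1/5) ≈ 1.5450

1.545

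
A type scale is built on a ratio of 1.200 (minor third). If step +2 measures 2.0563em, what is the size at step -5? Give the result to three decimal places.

0.574em

The gap is -5 − (2) = -7 steps, so the factor is 1.200^-7.
2.0563 ÷ 1.200⁷ = 2.0563 ÷ 3.58318 ≈ 0.574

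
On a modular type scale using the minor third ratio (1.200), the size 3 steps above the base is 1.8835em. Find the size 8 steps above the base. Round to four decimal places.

4.6868em

1.8835 × 1.200⁵ = 1.8835 × 2.48832 ≈ 4.6868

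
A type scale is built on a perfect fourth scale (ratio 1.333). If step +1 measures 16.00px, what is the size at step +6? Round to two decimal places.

67.34px

The gap is 6 − (1) = 5 steps, so the factor is 1.333^5.
16.00 × 1.333⁵ = 16.00 × 4.20873 ≈ 67.340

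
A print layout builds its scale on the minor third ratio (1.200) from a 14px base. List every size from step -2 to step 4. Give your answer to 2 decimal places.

9.72px, 11.67px, 14.00px, 16.80px, 20.16px, 24.19px, 29.03px

Step -2: 14.0 ÷ 1.200² = 9.72
Step -1: 14.0 ÷ 1.200 = 11.67
Step 0: 14px
Step 1: 14.0 × 1.200 = 16.80
Step 2: 14.0 × 1.200² = 20.16
Step 3: 14.0 × 1.200³ = 24.19
Step 4: 14.0 × 1.200⁴ = 29.03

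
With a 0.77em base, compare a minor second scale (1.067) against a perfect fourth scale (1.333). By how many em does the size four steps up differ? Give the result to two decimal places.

Minor second: 0.77 × 1.067⁴ = 0.9980em
Perfect fourth: 0.77 × 1.333⁴ = 2.4311em
Difference: 2.4311 − 0.9980 = 1.4331em

1.43em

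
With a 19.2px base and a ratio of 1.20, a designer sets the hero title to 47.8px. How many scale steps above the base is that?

1.20ⁿ = 47.8 / 19.2 = 2.4896
n = ln(2.4896) / ln(1.20) = 0.9121 / 0.1823 ≈ 5.00

5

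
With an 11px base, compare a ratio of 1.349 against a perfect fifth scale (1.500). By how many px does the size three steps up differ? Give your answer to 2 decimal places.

At 1.349: 11.0 × 1.349³ = 27.0040px
Perfect fifth: 11.0 × 1.500³ = 37.1250px
Difference: 37.1250 − 27.0040 = 10.1210px

10.12px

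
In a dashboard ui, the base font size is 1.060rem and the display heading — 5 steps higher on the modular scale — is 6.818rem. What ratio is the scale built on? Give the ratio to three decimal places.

The ratio satisfies 1.060 × r⁵ = 6.818, so r = (6.818 / 1.060)^(1/5).
r = 6.4321^(1/5) ≈ 1.4510

1.451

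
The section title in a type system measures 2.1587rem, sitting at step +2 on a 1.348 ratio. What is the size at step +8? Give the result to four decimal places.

The gap is 8 − (2) = 6 steps, so the factor is 1.348^6.
2.1587 × 1.348⁶ = 2.1587 × 5.99984 ≈ 12.9518

12.9518rem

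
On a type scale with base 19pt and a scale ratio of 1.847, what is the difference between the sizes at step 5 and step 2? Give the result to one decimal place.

Step 2: 19.0 × 1.847² = 64.817pt
Step 5: 19.0 × 1.847⁵ = 408.402pt
Difference: 408.402 − 64.817 = 343.585pt

343.6pt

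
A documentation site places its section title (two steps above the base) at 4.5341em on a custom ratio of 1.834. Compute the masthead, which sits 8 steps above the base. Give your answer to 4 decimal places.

The gap is 8 − (2) = 6 steps, so the factor is 1.834^6.
4.5341 × 1.834⁶ = 4.5341 × 38.05362 ≈ 172.5389

172.5389em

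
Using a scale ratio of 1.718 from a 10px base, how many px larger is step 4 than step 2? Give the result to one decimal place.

57.6px

Step 2: 10.0 × 1.718² = 29.515px
Step 4: 10.0 × 1.718⁴ = 87.115px
Difference: 87.115 − 29.515 = 57.600px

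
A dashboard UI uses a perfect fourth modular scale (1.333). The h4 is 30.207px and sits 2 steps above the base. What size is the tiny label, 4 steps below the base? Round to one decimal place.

5.4px

Moving from step +2 to step -4 is 6 steps down, so divide by r⁶.
30.207 ÷ 1.333⁶ = 30.207 ÷ 5.61023 ≈ 5.384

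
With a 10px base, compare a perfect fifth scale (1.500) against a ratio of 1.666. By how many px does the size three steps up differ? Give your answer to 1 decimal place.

12.5px

Perfect fifth: 10.0 × 1.500³ = 33.750px
At 1.666: 10.0 × 1.666³ = 46.241px
Difference: 46.241 − 33.750 = 12.491px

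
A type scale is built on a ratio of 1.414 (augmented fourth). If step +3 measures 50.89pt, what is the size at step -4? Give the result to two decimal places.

4.50pt

Moving from step +3 to step -4 is 7 steps down, so divide by r⁷.
50.89 ÷ 1.414⁷ = 50.89 ÷ 11.30175 ≈ 4.503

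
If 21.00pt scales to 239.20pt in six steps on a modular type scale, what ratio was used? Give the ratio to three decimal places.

The ratio satisfies 21.00 × r⁶ = 239.20, so r = (239.20 / 21.00)^(1/6).
r = 11.3905^(1/6) ≈ 1.5000

1.500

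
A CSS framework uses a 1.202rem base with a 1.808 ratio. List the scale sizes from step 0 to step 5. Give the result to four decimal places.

Step 0: 1.202rem
Step 1: 1.202 × 1.808 = 2.1732
Step 2: 1.202 × 1.808² = 3.9292
Step 3: 1.202 × 1.808³ = 7.1039
Step 4: 1.202 × 1.808⁴ = 12.8439
Step 5: 1.202 × 1.808⁵ = 23.2218

1.2020rem, 2.1732rem, 3.9292rem, 7.1039rem, 12.8439rem, 23.2218rem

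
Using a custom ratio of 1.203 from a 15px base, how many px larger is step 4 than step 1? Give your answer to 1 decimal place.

Step 1: 15.0 × 1.203 = 18.045px
Step 4: 15.0 × 1.203⁴ = 31.416px
Difference: 31.416 − 18.045 = 13.371px

13.4px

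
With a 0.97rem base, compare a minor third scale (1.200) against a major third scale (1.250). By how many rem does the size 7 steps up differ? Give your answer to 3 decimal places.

Minor third: 0.97 × 1.200⁷ = 3.47569rem
Major third: 0.97 × 1.250⁷ = 4.62532rem
Difference: 4.62532 − 3.47569 = 1.14963rem

1.150rem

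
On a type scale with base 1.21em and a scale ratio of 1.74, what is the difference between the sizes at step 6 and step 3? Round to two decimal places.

Step 3: 1.21 × 1.74³ = 6.3743em
Step 6: 1.21 × 1.74⁶ = 33.5800em
Difference: 33.5800 − 6.3743 = 27.2057em

27.21em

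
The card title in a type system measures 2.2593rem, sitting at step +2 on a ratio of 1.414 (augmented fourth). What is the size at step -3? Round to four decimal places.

0.3997rem

The gap is -3 − (2) = -5 steps, so the factor is 1.414^-5.
2.2593 ÷ 1.414⁵ = 2.2593 ÷ 5.65258 ≈ 0.3997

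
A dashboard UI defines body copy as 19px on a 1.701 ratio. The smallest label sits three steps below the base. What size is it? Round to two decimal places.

19.0 ÷ 1.701³ = 19.0 ÷ 4.92168 ≈ 3.86

3.86px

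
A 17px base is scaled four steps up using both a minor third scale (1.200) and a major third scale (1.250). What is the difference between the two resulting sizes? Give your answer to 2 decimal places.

Minor third: 17.0 × 1.200⁴ = 35.2512px
Major third: 17.0 × 1.250⁴ = 41.5039px
Difference: 41.5039 − 35.2512 = 6.2527px

6.25px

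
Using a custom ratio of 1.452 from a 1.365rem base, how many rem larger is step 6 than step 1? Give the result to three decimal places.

10.810rem

Step 1: 1.365 × 1.452 = 1.98198rem
Step 6: 1.365 × 1.452⁶ = 12.79182rem
Difference: 12.79182 − 1.98198 = 10.80984rem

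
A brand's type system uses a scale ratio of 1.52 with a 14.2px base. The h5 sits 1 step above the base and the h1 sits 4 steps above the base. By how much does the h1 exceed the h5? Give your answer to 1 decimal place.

Step 1: 14.2 × 1.52 = 21.584px
Step 4: 14.2 × 1.52⁴ = 75.799px
Difference: 75.799 − 21.584 = 54.215px

54.2px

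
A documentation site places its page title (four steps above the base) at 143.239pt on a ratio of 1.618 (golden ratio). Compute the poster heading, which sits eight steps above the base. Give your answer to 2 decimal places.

143.239 × 1.618⁴ = 143.239 × 6.85353 ≈ 981.692

981.69pt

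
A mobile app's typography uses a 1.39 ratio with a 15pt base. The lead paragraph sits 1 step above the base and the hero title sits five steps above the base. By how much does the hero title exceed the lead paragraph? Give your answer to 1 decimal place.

Step 1: 15.0 × 1.39 = 20.850pt
Step 5: 15.0 × 1.39⁵ = 77.833pt
Difference: 77.833 − 20.850 = 56.983pt

57.0pt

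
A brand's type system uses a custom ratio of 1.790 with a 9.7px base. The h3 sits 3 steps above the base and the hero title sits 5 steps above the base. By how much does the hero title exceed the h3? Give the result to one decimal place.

Step 3: 9.7 × 1.790³ = 55.633px
Step 5: 9.7 × 1.790⁵ = 178.253px
Difference: 178.253 − 55.633 = 122.620px

122.6px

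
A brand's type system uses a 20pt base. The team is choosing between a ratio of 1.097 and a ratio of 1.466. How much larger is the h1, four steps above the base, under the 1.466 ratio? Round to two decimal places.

63.41pt

At 1.097: 20.0 × 1.097⁴ = 28.9639pt
At 1.466: 20.0 × 1.466⁴ = 92.3774pt
Difference: 92.3774 − 28.9639 = 63.4135pt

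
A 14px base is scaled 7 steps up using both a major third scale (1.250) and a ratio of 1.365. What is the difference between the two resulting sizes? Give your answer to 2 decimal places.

Major third: 14.0 × 1.250⁷ = 66.7572px
At 1.365: 14.0 × 1.365⁷ = 123.6109px
Difference: 123.6109 − 66.7572 = 56.8537px

56.85px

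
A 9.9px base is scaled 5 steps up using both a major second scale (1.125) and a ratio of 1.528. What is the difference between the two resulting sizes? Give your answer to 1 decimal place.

Major second: 9.9 × 1.125⁵ = 17.840px
At 1.528: 9.9 × 1.528⁵ = 82.462px
Difference: 82.462 − 17.840 = 64.622px

64.6px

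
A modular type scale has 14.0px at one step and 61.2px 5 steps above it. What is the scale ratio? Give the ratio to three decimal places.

The ratio satisfies 14.0 × r⁵ = 61.2, so r = (61.2 / 14.0)^(1/5).
r = 4.3714^(1/5) ≈ 1.3432

1.343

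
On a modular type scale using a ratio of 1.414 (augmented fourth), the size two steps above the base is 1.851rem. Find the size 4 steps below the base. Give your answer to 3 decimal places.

0.232rem

Moving from step +2 to step -4 is 6 steps down, so divide by r⁶.
1.851 ÷ 1.414⁶ = 1.851 ÷ 7.99275 ≈ 0.232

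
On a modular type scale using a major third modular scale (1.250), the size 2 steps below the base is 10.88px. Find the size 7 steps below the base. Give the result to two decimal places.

3.57px

10.88 ÷ 1.250⁵ = 10.88 ÷ 3.05176 ≈ 3.565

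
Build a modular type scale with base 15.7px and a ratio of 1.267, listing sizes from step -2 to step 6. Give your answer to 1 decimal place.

Step -2: 15.7 ÷ 1.267² = 9.8
Step -1: 15.7 ÷ 1.267 = 12.4
Step 0: 15.7px
Step 1: 15.7 × 1.267 = 19.9
Step 2: 15.7 × 1.267² = 25.2
Step 3: 15.7 × 1.267³ = 31.9
Step 4: 15.7 × 1.267⁴ = 40.5
Step 5: 15.7 × 1.267⁵ = 51.3
Step 6: 15.7 × 1.267⁶ = 64.9

9.8px, 12.4px, 15.7px, 19.9px, 25.2px, 31.9px, 40.5px, 51.3px, 64.9px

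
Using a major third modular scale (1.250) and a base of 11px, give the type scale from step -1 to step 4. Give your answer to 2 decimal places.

Step -1: 11.0 ÷ 1.250 = 8.80
Step 0: 11px
Step 1: 11.0 × 1.250 = 13.75
Step 2: 11.0 × 1.250² = 17.19
Step 3: 11.0 × 1.250³ = 21.48
Step 4: 11.0 × 1.250⁴ = 26.86

8.80px, 11.00px, 13.75px, 17.19px, 21.48px, 26.86px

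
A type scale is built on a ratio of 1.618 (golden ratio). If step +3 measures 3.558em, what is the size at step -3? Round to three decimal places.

Moving from step +3 to step -3 is 6 steps down, so divide by r⁶.
3.558 ÷ 1.618⁶ = 3.558 ÷ 17.94201 ≈ 0.198

0.198em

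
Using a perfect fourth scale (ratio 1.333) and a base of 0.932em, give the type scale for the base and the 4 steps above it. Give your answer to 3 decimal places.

0.932em, 1.242em, 1.656em, 2.208em, 2.943em

Step 0: 0.932em
Step 1: 0.932 × 1.333 = 1.242
Step 2: 0.932 × 1.333² = 1.656
Step 3: 0.932 × 1.333³ = 2.208
Step 4: 0.932 × 1.333⁴ = 2.943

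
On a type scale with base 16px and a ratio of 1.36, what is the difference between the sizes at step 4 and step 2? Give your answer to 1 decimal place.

25.1px

Step 2: 16.0 × 1.36² = 29.594px
Step 4: 16.0 × 1.36⁴ = 54.736px
Difference: 54.736 − 29.594 = 25.142px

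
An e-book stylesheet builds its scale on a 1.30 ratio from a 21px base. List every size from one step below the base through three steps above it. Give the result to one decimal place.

Step -1: 21.0 ÷ 1.30 = 16.2
Step 0: 21px
Step 1: 21.0 × 1.30 = 27.3
Step 2: 21.0 × 1.30² = 35.5
Step 3: 21.0 × 1.30³ = 46.1

16.2px, 21.0px, 27.3px, 35.5px, 46.1px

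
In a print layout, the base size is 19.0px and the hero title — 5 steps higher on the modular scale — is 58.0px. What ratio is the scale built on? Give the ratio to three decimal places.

r⁵ = 58.0 / 19.0, so r = (58.0/19.0)^(1/5).
r = 3.0526^(1/5) ≈ 1.2501

1.250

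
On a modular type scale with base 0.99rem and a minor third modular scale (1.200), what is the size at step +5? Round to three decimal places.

0.99 × 1.200⁵ = 0.99 × 2.48832 ≈ 2.463

2.463rem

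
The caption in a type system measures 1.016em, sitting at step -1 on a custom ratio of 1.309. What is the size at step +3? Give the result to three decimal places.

1.016 × 1.309⁴ = 1.016 × 2.93602 ≈ 2.983

2.983em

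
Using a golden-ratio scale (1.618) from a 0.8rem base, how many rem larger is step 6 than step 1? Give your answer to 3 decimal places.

Step 1: 0.8 × 1.618 = 1.29440rem
Step 6: 0.8 × 1.618⁶ = 14.35361rem
Difference: 14.35361 − 1.29440 = 13.05921rem

13.059rem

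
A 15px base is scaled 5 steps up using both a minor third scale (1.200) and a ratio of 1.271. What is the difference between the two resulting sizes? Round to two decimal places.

Minor third: 15.0 × 1.200⁵ = 37.3248px
At 1.271: 15.0 × 1.271⁵ = 49.7530px
Difference: 49.7530 − 37.3248 = 12.4282px

12.43px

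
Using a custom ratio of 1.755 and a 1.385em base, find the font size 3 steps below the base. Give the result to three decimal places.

1.385 ÷ 1.755³ = 1.385 ÷ 5.40544 ≈ 0.256

0.256em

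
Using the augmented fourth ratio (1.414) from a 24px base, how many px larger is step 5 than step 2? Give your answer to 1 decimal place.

87.7px

Step 2: 24.0 × 1.414² = 47.986px
Step 5: 24.0 × 1.414⁵ = 135.662px
Difference: 135.662 − 47.986 = 87.676px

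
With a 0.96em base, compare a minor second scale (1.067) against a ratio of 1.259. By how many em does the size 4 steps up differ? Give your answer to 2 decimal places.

Minor second: 0.96 × 1.067⁴ = 1.2443em
At 1.259: 0.96 × 1.259⁴ = 2.4120em
Difference: 2.4120 − 1.2443 = 1.1677em

1.17em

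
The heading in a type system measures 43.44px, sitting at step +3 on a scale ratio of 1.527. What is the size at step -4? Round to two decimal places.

The gap is -4 − (3) = -7 steps, so the factor is 1.527^-7.
43.44 ÷ 1.527⁷ = 43.44 ÷ 19.35857 ≈ 2.244

2.24px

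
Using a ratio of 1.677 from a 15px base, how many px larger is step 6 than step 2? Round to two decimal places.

Step 2: 15.0 × 1.677² = 42.1849px
Step 6: 15.0 × 1.677⁶ = 333.6489px
Difference: 333.6489 − 42.1849 = 291.4640px

291.46px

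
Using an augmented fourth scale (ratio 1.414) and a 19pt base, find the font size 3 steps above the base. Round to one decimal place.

53.7pt

Each step on a modular scale multiplies by the ratio, so the size n steps from the base is base × ratioⁿ.
19.0 × 1.414³ = 19.0 × 2.82715 ≈ 53.72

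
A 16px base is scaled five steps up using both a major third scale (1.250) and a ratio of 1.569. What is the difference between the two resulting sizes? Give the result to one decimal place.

Major third: 16.0 × 1.250⁵ = 48.828px
At 1.569: 16.0 × 1.569⁵ = 152.137px
Difference: 152.137 − 48.828 = 103.309px

103.3px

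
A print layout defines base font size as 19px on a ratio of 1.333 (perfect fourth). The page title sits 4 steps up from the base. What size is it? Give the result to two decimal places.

59.99px

19.0 × 1.333⁴ = 19.0 × 3.15733 ≈ 59.99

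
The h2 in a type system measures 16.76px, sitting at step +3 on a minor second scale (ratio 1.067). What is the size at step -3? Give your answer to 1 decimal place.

16.76 ÷ 1.067⁶ = 16.76 ÷ 1.47566 ≈ 11.358

11.4px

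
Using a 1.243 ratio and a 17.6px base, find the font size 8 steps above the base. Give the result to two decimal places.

Each step on a modular scale multiplies by the ratio, so the size n steps from the base is base × ratioⁿ.
17.6 × 1.243⁸ = 17.6 × 5.69861 ≈ 100.30

100.30px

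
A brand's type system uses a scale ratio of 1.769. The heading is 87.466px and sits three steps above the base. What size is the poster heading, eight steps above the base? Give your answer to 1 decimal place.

1515.2px

The gap is 8 − (3) = 5 steps, so the factor is 1.769^5.
87.466 × 1.769⁵ = 87.466 × 17.32364 ≈ 1515.230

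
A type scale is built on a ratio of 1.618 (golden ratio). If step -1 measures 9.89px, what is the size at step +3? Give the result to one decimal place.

9.89 × 1.618⁴ = 9.89 × 6.85353 ≈ 67.781

67.8px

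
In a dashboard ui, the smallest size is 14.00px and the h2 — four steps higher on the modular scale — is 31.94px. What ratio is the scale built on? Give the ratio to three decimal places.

1.229

r⁴ = 31.94 / 14.00, so r = (31.94/14.00)^(1/4).
r = 2.2814^(1/4) ≈ 1.2290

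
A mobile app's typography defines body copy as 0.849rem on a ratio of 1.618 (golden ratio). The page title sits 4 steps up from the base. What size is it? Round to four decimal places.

5.8186rem

A modular type scale is a geometric sequence: sizeₙ = base × rⁿ.
0.849 × 1.618⁴ = 0.849 × 6.85353 ≈ 5.8186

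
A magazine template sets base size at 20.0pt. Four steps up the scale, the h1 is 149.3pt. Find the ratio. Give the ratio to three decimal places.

1.653

r⁴ = 149.3 / 20.0, so r = (149.3/20.0)^(1/4).
r = 7.4650^(1/4) ≈ 1.6529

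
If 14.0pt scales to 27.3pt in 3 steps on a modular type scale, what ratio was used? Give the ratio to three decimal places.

1.249

The ratio satisfies 14.0 × r³ = 27.3, so r = (27.3 / 14.0)^(1/3).
r = 1.9500^(1/3) ≈ 1.2493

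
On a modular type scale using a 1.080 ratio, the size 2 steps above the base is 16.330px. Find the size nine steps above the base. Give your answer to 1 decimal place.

28.0px

16.330 × 1.080⁷ = 16.330 × 1.71382 ≈ 27.987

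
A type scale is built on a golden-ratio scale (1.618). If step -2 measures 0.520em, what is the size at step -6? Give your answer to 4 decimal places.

0.520 ÷ 1.618⁴ = 0.520 ÷ 6.85353 ≈ 0.0759

0.0759em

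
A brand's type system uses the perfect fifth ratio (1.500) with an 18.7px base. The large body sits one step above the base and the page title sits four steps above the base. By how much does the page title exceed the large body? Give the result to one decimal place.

Step 1: 18.7 × 1.500 = 28.050px
Step 4: 18.7 × 1.500⁴ = 94.669px
Difference: 94.669 − 28.050 = 66.619px

66.6px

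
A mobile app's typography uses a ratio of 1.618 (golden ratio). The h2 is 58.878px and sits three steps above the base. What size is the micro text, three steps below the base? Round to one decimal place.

Moving from step +3 to step -3 is 6 steps down, so divide by r⁶.
58.878 ÷ 1.618⁶ = 58.878 ÷ 17.94201 ≈ 3.282

3.3px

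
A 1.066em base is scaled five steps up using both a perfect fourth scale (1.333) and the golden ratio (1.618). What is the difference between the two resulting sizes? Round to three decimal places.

7.334em

Perfect fourth: 1.066 × 1.333⁵ = 4.48650em
Golden ratio: 1.066 × 1.618⁵ = 11.82088em
Difference: 11.82088 − 4.48650 = 7.33438em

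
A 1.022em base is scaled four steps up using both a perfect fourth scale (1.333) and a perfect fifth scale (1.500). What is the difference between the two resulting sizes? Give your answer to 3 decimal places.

1.947em

Perfect fourth: 1.022 × 1.333⁴ = 3.22680em
Perfect fifth: 1.022 × 1.500⁴ = 5.17387em
Difference: 5.17387 − 3.22680 = 1.94707em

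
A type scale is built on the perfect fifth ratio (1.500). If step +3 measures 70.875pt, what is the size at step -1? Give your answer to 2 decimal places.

14.00pt

70.875 ÷ 1.500⁴ = 70.875 ÷ 5.06250 ≈ 14.000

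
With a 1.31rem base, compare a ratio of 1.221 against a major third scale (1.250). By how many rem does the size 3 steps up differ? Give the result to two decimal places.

At 1.221: 1.31 × 1.221³ = 2.3846rem
Major third: 1.31 × 1.250³ = 2.5586rem
Difference: 2.5586 − 2.3846 = 0.1740rem

0.17rem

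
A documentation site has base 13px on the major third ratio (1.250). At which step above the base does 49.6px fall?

1.250ⁿ = 49.6 / 13 = 3.8154
n = ln(3.8154) / ln(1.250) = 1.3390 / 0.2231 ≈ 6.00

6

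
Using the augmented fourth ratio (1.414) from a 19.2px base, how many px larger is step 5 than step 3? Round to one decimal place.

54.2px

Step 3: 19.2 × 1.414³ = 54.281px
Step 5: 19.2 × 1.414⁵ = 108.530px
Difference: 108.530 − 54.281 = 54.249px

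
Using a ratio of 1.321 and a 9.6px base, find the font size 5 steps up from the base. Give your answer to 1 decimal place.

Every step multiplies by the scale ratio.
9.6 × 1.321⁵ = 9.6 × 4.02267 ≈ 38.62

38.6px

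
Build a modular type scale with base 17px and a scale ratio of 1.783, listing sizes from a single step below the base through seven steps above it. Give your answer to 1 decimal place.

Step -1: 17.0 ÷ 1.783 = 9.5
Step 0: 17px
Step 1: 17.0 × 1.783 = 30.3
Step 2: 17.0 × 1.783² = 54.0
Step 3: 17.0 × 1.783³ = 96.4
Step 4: 17.0 × 1.783⁴ = 171.8
Step 5: 17.0 × 1.783⁵ = 306.3
Step 6: 17.0 × 1.783⁶ = 546.2
Step 7: 17.0 × 1.783⁷ = 973.9

9.5px, 17.0px, 30.3px, 54.0px, 96.4px, 171.8px, 306.3px, 546.2px, 973.9px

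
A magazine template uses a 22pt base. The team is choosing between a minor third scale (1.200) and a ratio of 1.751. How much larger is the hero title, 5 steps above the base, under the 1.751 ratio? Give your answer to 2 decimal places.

307.38pt

Minor third: 22.0 × 1.200⁵ = 54.7430pt
At 1.751: 22.0 × 1.751⁵ = 362.1208pt
Difference: 362.1208 − 54.7430 = 307.3778pt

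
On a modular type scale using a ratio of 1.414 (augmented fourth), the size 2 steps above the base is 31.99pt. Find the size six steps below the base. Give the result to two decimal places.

2.00pt

Moving from step +2 to step -6 is 8 steps down, so divide by r⁸.
31.99 ÷ 1.414⁸ = 31.99 ÷ 15.98068 ≈ 2.002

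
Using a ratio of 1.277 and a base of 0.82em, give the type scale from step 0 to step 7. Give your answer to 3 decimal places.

0.820em, 1.047em, 1.337em, 1.708em, 2.181em, 2.785em, 3.556em, 4.541em

Step 0: 0.82em
Step 1: 0.82 × 1.277 = 1.047
Step 2: 0.82 × 1.277² = 1.337
Step 3: 0.82 × 1.277³ = 1.708
Step 4: 0.82 × 1.277⁴ = 2.181
Step 5: 0.82 × 1.277⁵ = 2.785
Step 6: 0.82 × 1.277⁶ = 3.556
Step 7: 0.82 × 1.277⁷ = 4.541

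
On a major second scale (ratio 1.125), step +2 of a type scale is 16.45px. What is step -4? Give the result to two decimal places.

8.11px

16.45 ÷ 1.125⁶ = 16.45 ÷ 2.02729 ≈ 8.114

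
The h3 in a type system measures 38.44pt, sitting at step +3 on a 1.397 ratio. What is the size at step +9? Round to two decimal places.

285.73pt

Moving from step +3 to step +9 is 6 steps up, so multiply by r⁶.
38.44 × 1.397⁶ = 38.44 × 7.43324 ≈ 285.734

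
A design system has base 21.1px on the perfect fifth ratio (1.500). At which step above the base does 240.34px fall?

1.500ⁿ = 240.34 / 21.1 = 11.3905
n = ln(11.3905) / ln(1.500) = 2.4328 / 0.4055 ≈ 6.00

6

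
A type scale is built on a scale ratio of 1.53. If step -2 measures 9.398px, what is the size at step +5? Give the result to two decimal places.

9.398 × 1.53⁷ = 9.398 × 19.62637 ≈ 184.449

184.45px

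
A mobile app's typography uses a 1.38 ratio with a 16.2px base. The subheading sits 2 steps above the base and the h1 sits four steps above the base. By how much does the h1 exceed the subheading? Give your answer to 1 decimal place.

Step 2: 16.2 × 1.38² = 30.851px
Step 4: 16.2 × 1.38⁴ = 58.753px
Difference: 58.753 − 30.851 = 27.902px

27.9px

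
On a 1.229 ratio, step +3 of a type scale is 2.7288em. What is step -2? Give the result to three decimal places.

0.973em

2.7288 ÷ 1.229⁵ = 2.7288 ÷ 2.80388 ≈ 0.973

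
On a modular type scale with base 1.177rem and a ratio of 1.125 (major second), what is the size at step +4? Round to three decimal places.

1.885rem

A modular type scale is a geometric sequence: sizeₙ = base × rⁿ.
1.177 × 1.125⁴ = 1.177 × 1.60181 ≈ 1.885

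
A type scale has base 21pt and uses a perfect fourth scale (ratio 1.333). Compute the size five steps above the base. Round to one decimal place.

Every step multiplies by the scale ratio.
21.0 × 1.333⁵ = 21.0 × 4.20873 ≈ 88.38

88.4pt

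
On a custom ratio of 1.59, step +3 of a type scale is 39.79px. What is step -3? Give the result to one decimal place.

The gap is -3 − (3) = -6 steps, so the factor is 1.59^-6.
39.79 ÷ 1.59⁶ = 39.79 ÷ 16.15782 ≈ 2.463

2.5px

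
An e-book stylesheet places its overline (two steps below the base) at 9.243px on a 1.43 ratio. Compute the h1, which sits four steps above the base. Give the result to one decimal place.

9.243 × 1.43⁶ = 9.243 × 8.55099 ≈ 79.037

79.0px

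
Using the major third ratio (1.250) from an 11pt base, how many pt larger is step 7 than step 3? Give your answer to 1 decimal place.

31.0pt

Step 3: 11.0 × 1.250³ = 21.484pt
Step 7: 11.0 × 1.250⁷ = 52.452pt
Difference: 52.452 − 21.484 = 30.968pt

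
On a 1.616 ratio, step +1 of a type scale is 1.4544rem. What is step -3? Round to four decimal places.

1.4544 ÷ 1.616⁴ = 1.4544 ÷ 6.81970 ≈ 0.2133

0.2133rem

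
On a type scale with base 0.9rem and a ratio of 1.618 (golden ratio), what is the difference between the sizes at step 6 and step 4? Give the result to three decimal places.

Step 4: 0.9 × 1.618⁴ = 6.16817rem
Step 6: 0.9 × 1.618⁶ = 16.14781rem
Difference: 16.14781 − 6.16817 = 9.97964rem

9.980rem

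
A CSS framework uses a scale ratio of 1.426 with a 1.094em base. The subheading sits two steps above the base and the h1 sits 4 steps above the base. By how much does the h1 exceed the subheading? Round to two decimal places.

2.30em

Step 2: 1.094 × 1.426² = 2.2246em
Step 4: 1.094 × 1.426⁴ = 4.5237em
Difference: 4.5237 − 2.2246 = 2.2991em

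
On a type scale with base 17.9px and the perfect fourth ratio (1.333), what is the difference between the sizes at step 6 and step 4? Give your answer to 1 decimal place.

Step 4: 17.9 × 1.333⁴ = 56.516px
Step 6: 17.9 × 1.333⁶ = 100.423px
Difference: 100.423 − 56.516 = 43.907px

43.9px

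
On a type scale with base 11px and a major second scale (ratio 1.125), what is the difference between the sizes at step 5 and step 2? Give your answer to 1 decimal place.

5.9px

Step 2: 11.0 × 1.125² = 13.922px
Step 5: 11.0 × 1.125⁵ = 19.822px
Difference: 19.822 − 13.922 = 5.900px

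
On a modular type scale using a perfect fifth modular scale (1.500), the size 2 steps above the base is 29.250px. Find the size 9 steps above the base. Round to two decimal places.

499.76px

29.250 × 1.500⁷ = 29.250 × 17.08594 ≈ 499.764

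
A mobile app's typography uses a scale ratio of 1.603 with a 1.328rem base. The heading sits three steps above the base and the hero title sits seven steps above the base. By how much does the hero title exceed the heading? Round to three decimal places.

Step 3: 1.328 × 1.603³ = 5.47014rem
Step 7: 1.328 × 1.603⁷ = 36.11875rem
Difference: 36.11875 − 5.47014 = 30.64861rem

30.649rem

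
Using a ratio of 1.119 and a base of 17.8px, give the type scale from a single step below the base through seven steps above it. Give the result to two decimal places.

Step -1: 17.8 ÷ 1.119 = 15.91
Step 0: 17.8px
Step 1: 17.8 × 1.119 = 19.92
Step 2: 17.8 × 1.119² = 22.29
Step 3: 17.8 × 1.119³ = 24.94
Step 4: 17.8 × 1.119⁴ = 27.91
Step 5: 17.8 × 1.119⁵ = 31.23
Step 6: 17.8 × 1.119⁶ = 34.95
Step 7: 17.8 × 1.119⁷ = 39.10

15.91px, 17.80px, 19.92px, 22.29px, 24.94px, 27.91px, 31.23px, 34.95px, 39.10px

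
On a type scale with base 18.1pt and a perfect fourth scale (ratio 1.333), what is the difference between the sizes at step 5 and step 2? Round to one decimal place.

44.0pt

Step 2: 18.1 × 1.333² = 32.162pt
Step 5: 18.1 × 1.333⁵ = 76.178pt
Difference: 76.178 − 32.162 = 44.016pt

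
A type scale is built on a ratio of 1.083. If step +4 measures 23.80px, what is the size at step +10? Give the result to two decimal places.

38.40px

23.80 × 1.083⁶ = 23.80 × 1.61351 ≈ 38.401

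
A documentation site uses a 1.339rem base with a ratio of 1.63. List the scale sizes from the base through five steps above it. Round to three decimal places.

1.339rem, 2.183rem, 3.558rem, 5.799rem, 9.452rem, 15.407rem

Step 0: 1.339rem
Step 1: 1.339 × 1.63 = 2.183
Step 2: 1.339 × 1.63² = 3.558
Step 3: 1.339 × 1.63³ = 5.799
Step 4: 1.339 × 1.63⁴ = 9.452
Step 5: 1.339 × 1.63⁵ = 15.407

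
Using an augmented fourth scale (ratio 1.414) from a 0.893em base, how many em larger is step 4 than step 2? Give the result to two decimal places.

Step 2: 0.893 × 1.414² = 1.7855em
Step 4: 0.893 × 1.414⁴ = 3.5698em
Difference: 3.5698 − 1.7855 = 1.7843em

1.78em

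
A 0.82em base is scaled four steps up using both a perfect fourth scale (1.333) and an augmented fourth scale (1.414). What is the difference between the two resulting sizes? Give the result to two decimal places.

Perfect fourth: 0.82 × 1.333⁴ = 2.5890em
Augmented fourth: 0.82 × 1.414⁴ = 3.2780em
Difference: 3.2780 − 2.5890 = 0.6890em

0.69em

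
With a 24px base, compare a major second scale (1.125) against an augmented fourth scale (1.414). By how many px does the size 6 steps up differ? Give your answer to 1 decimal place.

Major second: 24.0 × 1.125⁶ = 48.655px
Augmented fourth: 24.0 × 1.414⁶ = 191.826px
Difference: 191.826 − 48.655 = 143.171px

143.2px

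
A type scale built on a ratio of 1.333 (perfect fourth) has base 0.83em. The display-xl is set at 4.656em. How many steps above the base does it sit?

1.333ⁿ = 4.656 / 0.83 = 5.6096
n = ln(5.6096) / ln(1.333) = 1.7245 / 0.2874 ≈ 6.00

6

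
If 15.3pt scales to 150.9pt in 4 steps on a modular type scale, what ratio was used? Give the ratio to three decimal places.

1.772

The ratio satisfies 15.3 × r⁴ = 150.9, so r = (150.9 / 15.3)^(1/4).
r = 9.8627^(1/4) ≈ 1.7721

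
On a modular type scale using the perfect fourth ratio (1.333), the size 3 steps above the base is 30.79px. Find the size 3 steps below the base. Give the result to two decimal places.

30.79 ÷ 1.333⁶ = 30.79 ÷ 5.61023 ≈ 5.488

5.49px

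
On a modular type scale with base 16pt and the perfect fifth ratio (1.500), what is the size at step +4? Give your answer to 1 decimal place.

81.0pt

16.0 × 1.500⁴ = 16.0 × 5.06250 ≈ 81.00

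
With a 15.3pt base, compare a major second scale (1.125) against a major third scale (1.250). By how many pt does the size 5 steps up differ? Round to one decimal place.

Major second: 15.3 × 1.125⁵ = 27.571pt
Major third: 15.3 × 1.250⁵ = 46.692pt
Difference: 46.692 − 27.571 = 19.121pt

19.1pt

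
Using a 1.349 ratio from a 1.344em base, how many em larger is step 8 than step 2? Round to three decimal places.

12.294em

Step 2: 1.344 × 1.349² = 2.44581em
Step 8: 1.344 × 1.349⁸ = 14.73991em
Difference: 14.73991 − 2.44581 = 12.29410em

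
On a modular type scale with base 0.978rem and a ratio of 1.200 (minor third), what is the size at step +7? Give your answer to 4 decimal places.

Every step multiplies by the scale ratio.
0.978 × 1.200⁷ = 0.978 × 3.58318 ≈ 3.5044

3.5044rem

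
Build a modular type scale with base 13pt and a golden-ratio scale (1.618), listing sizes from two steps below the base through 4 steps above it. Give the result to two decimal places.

Step -2: 13.0 ÷ 1.618² = 4.97
Step -1: 13.0 ÷ 1.618 = 8.03
Step 0: 13pt
Step 1: 13.0 × 1.618 = 21.03
Step 2: 13.0 × 1.618² = 34.03
Step 3: 13.0 × 1.618³ = 55.07
Step 4: 13.0 × 1.618⁴ = 89.10

4.97pt, 8.03pt, 13.00pt, 21.03pt, 34.03pt, 55.07pt, 89.10pt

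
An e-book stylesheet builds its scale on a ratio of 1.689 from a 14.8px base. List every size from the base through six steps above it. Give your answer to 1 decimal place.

Step 0: 14.8px
Step 1: 14.8 × 1.689 = 25.0
Step 2: 14.8 × 1.689² = 42.2
Step 3: 14.8 × 1.689³ = 71.3
Step 4: 14.8 × 1.689⁴ = 120.4
Step 5: 14.8 × 1.689⁵ = 203.4
Step 6: 14.8 × 1.689⁶ = 343.6

14.8px, 25.0px, 42.2px, 71.3px, 120.4px, 203.4px, 343.6px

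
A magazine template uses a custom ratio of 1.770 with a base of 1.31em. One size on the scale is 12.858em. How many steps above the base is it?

1.770ⁿ = 12.858 / 1.31 = 9.8153
n = ln(9.8153) / ln(1.770) = 2.2839 / 0.5710 ≈ 4.00

4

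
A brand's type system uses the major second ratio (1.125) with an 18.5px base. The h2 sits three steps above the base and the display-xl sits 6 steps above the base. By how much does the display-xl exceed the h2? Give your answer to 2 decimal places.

11.16px

Step 3: 18.5 × 1.125³ = 26.3408px
Step 6: 18.5 × 1.125⁶ = 37.5048px
Difference: 37.5048 − 26.3408 = 11.1640px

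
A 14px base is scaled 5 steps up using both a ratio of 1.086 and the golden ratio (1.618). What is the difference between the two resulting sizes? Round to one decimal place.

134.1px

At 1.086: 14.0 × 1.086⁵ = 21.148px
Golden ratio: 14.0 × 1.618⁵ = 155.246px
Difference: 155.246 − 21.148 = 134.098px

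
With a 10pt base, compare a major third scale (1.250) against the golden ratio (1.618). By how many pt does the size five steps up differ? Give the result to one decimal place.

80.4pt

Major third: 10.0 × 1.250⁵ = 30.518pt
Golden ratio: 10.0 × 1.618⁵ = 110.890pt
Difference: 110.890 − 30.518 = 80.372pt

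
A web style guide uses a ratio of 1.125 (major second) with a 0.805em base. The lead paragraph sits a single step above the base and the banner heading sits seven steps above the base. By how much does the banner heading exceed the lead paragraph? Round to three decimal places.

0.930em

Step 1: 0.805 × 1.125 = 0.90563em
Step 7: 0.805 × 1.125⁷ = 1.83596em
Difference: 1.83596 − 0.90563 = 0.93033em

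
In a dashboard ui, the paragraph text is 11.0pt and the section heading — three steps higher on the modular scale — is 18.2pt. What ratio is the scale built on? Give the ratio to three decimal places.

The ratio satisfies 11.0 × r³ = 18.2, so r = (18.2 / 11.0)^(1/3).
r = 1.6545^(1/3) ≈ 1.1827

1.183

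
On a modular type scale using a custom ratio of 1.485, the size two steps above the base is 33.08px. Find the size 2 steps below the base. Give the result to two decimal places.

33.08 ÷ 1.485⁴ = 33.08 ÷ 4.86302 ≈ 6.802

6.80px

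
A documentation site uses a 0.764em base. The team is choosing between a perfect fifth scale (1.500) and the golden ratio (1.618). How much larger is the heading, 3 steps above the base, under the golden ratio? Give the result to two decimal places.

Perfect fifth: 0.764 × 1.500³ = 2.5785em
Golden ratio: 0.764 × 1.618³ = 3.2362em
Difference: 3.2362 − 2.5785 = 0.6577em

0.66em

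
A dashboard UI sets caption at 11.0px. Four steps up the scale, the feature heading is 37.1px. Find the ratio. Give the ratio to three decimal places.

1.355

The ratio satisfies 11.0 × r⁴ = 37.1, so r = (37.1 / 11.0)^(1/4).
r = 3.3727^(1/4) ≈ 1.3552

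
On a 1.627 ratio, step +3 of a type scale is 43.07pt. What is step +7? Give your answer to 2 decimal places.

Moving from step +3 to step +7 is 4 steps up, so multiply by r⁴.
43.07 × 1.627⁴ = 43.07 × 7.00729 ≈ 301.804

301.80pt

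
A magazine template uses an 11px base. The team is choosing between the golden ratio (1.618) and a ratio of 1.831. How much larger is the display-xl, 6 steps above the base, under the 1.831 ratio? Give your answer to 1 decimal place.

217.1px

Golden ratio: 11.0 × 1.618⁶ = 197.362px
At 1.831: 11.0 × 1.831⁶ = 414.498px
Difference: 414.498 − 197.362 = 217.136px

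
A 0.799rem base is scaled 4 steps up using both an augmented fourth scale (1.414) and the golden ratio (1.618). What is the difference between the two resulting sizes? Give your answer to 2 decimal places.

2.28rem

Augmented fourth: 0.799 × 1.414⁴ = 3.1941rem
Golden ratio: 0.799 × 1.618⁴ = 5.4760rem
Difference: 5.4760 − 3.1941 = 2.2819rem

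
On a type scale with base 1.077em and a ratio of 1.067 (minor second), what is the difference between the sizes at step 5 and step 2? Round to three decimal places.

0.263em

Step 2: 1.077 × 1.067² = 1.22615em
Step 5: 1.077 × 1.067⁵ = 1.48949em
Difference: 1.48949 − 1.22615 = 0.26334em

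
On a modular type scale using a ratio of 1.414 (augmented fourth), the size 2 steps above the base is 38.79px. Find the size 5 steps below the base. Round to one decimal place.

3.4px

38.79 ÷ 1.414⁷ = 38.79 ÷ 11.30175 ≈ 3.432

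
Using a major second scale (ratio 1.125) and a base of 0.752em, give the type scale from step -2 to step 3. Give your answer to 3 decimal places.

Step -2: 0.752 ÷ 1.125² = 0.594
Step -1: 0.752 ÷ 1.125 = 0.668
Step 0: 0.752em
Step 1: 0.752 × 1.125 = 0.846
Step 2: 0.752 × 1.125² = 0.952
Step 3: 0.752 × 1.125³ = 1.071

0.594em, 0.668em, 0.752em, 0.846em, 0.952em, 1.071em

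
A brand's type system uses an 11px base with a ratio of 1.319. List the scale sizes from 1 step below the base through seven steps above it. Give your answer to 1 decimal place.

Step -1: 11.0 ÷ 1.319 = 8.3
Step 0: 11px
Step 1: 11.0 × 1.319 = 14.5
Step 2: 11.0 × 1.319² = 19.1
Step 3: 11.0 × 1.319³ = 25.2
Step 4: 11.0 × 1.319⁴ = 33.3
Step 5: 11.0 × 1.319⁵ = 43.9
Step 6: 11.0 × 1.319⁶ = 57.9
Step 7: 11.0 × 1.319⁷ = 76.4

8.3px, 11.0px, 14.5px, 19.1px, 25.2px, 33.3px, 43.9px, 57.9px, 76.4px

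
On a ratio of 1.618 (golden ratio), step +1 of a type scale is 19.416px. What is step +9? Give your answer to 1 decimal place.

19.416 × 1.618⁸ = 19.416 × 46.97082 ≈ 911.985

912.0px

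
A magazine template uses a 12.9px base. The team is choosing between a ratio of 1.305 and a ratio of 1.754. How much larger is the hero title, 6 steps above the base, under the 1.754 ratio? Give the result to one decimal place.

311.9px

At 1.305: 12.9 × 1.305⁶ = 63.717px
At 1.754: 12.9 × 1.754⁶ = 375.636px
Difference: 375.636 − 63.717 = 311.919px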